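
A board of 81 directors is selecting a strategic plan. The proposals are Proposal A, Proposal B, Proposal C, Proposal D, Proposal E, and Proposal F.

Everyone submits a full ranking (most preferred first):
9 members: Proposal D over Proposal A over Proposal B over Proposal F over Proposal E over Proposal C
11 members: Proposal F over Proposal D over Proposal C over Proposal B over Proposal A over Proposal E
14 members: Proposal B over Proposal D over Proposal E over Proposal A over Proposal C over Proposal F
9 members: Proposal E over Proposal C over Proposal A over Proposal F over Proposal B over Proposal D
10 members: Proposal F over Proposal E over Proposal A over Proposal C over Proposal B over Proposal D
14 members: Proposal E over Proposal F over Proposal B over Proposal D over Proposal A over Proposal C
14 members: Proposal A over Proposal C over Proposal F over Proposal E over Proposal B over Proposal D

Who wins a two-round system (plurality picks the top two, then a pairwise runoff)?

Round 1 first-place votes: Proposal A 14, Proposal B 14, Proposal C 0, Proposal D 9, Proposal E 23, Proposal F 21. Proposal E and Proposal F advance.
Runoff: Proposal E is ranked above Proposal F on 37 ballots, Proposal F above Proposal E on 44.

Proposal F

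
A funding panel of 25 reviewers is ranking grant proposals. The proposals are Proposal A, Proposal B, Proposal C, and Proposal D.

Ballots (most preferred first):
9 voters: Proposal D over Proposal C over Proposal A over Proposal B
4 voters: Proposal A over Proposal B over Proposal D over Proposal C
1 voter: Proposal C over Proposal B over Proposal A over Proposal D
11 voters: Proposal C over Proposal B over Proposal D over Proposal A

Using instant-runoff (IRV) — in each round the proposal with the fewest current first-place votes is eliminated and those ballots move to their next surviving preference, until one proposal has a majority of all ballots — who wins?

Round 1: Proposal A 4, Proposal B 0, Proposal C 12, Proposal D 9. Proposal B eliminated.
Round 2: Proposal A 4, Proposal C 12, Proposal D 9. Proposal A eliminated.
Round 3: Proposal C 12, Proposal D 13. Proposal D has a majority (≥13).

Proposal D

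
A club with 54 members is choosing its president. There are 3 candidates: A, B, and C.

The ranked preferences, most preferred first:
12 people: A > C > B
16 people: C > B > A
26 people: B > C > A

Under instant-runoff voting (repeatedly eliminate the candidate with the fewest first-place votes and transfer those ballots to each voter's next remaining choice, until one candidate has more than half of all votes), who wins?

Round 1: A 12, B 26, C 16. A eliminated.
Round 2: B 26, C 28. C has a majority (≥28).

C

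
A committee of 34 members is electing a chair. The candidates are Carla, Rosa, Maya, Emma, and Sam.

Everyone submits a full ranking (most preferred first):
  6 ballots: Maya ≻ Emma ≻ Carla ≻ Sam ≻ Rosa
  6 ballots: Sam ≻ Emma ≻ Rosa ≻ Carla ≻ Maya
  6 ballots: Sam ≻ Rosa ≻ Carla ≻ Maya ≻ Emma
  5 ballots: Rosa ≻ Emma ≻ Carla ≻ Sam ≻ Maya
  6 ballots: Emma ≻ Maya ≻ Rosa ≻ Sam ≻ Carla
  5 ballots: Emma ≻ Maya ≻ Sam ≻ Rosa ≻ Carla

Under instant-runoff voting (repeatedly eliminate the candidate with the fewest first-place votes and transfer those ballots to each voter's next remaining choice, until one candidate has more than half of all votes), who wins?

Round 1: Carla 0, Rosa 5, Maya 6, Emma 11, Sam 12. Carla eliminated.
Round 2: Rosa 5, Maya 6, Emma 11, Sam 12. Rosa eliminated.
Round 3: Maya 6, Emma 16, Sam 12. Maya eliminated.
Round 4: Emma 22, Sam 12. Emma has a majority (≥18).

Emma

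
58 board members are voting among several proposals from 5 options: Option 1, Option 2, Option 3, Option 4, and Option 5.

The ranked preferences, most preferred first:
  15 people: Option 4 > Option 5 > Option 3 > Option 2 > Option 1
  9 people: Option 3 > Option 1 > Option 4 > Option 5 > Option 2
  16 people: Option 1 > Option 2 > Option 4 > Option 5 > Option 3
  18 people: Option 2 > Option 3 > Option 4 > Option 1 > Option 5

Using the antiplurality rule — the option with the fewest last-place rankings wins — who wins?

Last-place votes: Option 1 15, Option 2 9, Option 3 16, Option 4 0, Option 5 18.

Option 4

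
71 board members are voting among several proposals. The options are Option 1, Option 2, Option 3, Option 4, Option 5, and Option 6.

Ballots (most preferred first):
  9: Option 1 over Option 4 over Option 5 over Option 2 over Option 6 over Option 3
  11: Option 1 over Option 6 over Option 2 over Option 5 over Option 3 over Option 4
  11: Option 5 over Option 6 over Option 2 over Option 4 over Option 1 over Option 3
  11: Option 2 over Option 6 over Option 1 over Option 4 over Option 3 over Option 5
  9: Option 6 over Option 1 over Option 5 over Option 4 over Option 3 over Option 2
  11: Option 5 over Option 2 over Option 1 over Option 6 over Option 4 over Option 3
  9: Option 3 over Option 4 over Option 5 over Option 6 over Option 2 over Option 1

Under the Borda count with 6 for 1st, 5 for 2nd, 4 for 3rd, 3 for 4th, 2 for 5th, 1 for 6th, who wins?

Option 6

Option 1: 9×6 + 11×6 + 11×2 + 11×4 + 9×5 + 11×4 + 9×1 = 284
Option 2: 9×3 + 11×4 + 11×4 + 11×6 + 9×1 + 11×5 + 9×2 = 263
Option 3: 9×1 + 11×2 + 11×1 + 11×2 + 9×2 + 11×1 + 9×6 = 147
Option 4: 9×5 + 11×1 + 11×3 + 11×3 + 9×3 + 11×2 + 9×5 = 216
Option 5: 9×4 + 11×3 + 11×6 + 11×1 + 9×4 + 11×6 + 9×4 = 284
Option 6: 9×2 + 11×5 + 11×5 + 11×5 + 9×6 + 11×3 + 9×3 = 297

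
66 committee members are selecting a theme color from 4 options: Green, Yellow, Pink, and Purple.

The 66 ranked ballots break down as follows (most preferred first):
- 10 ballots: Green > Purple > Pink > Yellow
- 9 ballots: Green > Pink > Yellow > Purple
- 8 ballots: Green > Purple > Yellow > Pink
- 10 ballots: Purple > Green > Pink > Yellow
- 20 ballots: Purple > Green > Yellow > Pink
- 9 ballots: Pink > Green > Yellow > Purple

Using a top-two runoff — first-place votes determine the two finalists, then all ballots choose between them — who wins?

Green

Round 1 first-place votes: Green 27, Yellow 0, Pink 9, Purple 30. Purple and Green advance.
Runoff: Purple is ranked above Green on 30 ballots, Green above Purple on 36.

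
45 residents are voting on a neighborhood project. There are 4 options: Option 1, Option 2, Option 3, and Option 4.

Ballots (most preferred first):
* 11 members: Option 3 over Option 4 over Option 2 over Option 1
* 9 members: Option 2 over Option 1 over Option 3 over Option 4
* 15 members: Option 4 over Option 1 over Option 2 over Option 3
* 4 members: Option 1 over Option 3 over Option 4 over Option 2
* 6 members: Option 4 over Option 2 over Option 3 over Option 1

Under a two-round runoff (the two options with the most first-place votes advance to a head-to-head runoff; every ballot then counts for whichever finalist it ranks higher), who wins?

Round 1 first-place votes: Option 1 4, Option 2 9, Option 3 11, Option 4 21. Option 4 and Option 3 advance.
Runoff: Option 4 is ranked above Option 3 on 21 ballots, Option 3 above Option 4 on 24.

Option 3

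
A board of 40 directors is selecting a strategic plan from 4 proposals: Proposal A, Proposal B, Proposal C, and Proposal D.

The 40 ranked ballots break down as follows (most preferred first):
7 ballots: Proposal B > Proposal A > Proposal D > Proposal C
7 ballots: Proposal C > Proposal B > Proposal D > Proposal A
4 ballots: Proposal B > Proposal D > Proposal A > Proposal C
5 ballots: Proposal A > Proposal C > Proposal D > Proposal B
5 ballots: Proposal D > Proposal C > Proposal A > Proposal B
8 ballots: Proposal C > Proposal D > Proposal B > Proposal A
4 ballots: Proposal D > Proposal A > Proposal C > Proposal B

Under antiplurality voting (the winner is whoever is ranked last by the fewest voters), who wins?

Last-place votes: Proposal A 15, Proposal B 14, Proposal C 11, Proposal D 0.

Proposal D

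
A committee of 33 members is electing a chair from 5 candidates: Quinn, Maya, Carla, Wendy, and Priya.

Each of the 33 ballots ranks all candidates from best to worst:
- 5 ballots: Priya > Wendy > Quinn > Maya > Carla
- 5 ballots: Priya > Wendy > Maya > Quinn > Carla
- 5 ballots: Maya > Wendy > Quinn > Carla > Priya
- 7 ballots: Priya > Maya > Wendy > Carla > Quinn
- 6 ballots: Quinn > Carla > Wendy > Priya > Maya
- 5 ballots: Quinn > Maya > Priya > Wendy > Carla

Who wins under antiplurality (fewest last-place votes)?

Wendy

Last-place votes: Quinn 7, Maya 6, Carla 15, Wendy 0, Priya 5.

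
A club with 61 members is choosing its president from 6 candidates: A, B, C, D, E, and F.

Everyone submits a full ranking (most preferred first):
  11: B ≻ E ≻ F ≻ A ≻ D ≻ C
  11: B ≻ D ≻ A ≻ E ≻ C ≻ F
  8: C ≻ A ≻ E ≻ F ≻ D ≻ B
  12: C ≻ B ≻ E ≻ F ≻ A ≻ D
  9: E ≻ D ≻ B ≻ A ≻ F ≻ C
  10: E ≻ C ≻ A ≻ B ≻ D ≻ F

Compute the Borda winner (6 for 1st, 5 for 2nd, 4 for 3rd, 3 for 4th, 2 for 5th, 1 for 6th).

E

A: 11×3 + 11×4 + 8×5 + 12×2 + 9×3 + 10×4 = 208
B: 11×6 + 11×6 + 8×1 + 12×5 + 9×4 + 10×3 = 266
C: 11×1 + 11×2 + 8×6 + 12×6 + 9×1 + 10×5 = 212
D: 11×2 + 11×5 + 8×2 + 12×1 + 9×5 + 10×2 = 170
E: 11×5 + 11×3 + 8×4 + 12×4 + 9×6 + 10×6 = 282
F: 11×4 + 11×1 + 8×3 + 12×3 + 9×2 + 10×1 = 143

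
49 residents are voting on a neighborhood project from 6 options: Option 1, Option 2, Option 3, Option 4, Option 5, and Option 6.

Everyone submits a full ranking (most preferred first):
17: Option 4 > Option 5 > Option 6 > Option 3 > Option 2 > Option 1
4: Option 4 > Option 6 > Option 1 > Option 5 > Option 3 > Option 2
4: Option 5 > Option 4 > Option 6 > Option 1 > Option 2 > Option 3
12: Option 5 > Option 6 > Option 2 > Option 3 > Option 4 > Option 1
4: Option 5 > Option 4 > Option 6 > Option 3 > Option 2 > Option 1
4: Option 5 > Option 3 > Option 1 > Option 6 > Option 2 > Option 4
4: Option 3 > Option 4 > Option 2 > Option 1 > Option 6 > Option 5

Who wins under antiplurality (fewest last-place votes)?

Option 6

Last-place votes: Option 1 33, Option 2 4, Option 3 4, Option 4 4, Option 5 4, Option 6 0.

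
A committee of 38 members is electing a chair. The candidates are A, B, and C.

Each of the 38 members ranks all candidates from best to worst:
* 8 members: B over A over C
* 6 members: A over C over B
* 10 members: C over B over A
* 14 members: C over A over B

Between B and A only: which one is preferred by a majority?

B is ranked above A on 18 ballots; A above B on 20.

A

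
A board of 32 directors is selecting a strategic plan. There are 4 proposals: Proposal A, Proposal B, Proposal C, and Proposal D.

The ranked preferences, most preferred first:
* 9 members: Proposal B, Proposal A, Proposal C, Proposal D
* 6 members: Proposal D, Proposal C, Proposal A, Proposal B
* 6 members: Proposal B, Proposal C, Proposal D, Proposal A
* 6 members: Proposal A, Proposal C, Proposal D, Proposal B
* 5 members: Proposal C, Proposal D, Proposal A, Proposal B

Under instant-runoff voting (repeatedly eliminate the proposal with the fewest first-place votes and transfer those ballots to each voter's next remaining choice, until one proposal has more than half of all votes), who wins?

Round 1: Proposal A 6, Proposal B 15, Proposal C 5, Proposal D 6. Proposal C eliminated.
Round 2: Proposal A 6, Proposal B 15, Proposal D 11. Proposal A eliminated.
Round 3: Proposal B 15, Proposal D 17. Proposal D has a majority (≥17).

Proposal D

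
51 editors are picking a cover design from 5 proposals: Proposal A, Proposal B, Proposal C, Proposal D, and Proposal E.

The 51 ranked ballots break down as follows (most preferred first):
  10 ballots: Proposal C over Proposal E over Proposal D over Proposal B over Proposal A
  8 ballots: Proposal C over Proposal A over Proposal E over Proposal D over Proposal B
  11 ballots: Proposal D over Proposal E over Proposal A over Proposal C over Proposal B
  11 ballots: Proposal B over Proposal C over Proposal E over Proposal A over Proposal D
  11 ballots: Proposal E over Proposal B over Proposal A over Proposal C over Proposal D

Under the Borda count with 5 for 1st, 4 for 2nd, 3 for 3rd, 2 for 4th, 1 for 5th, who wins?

Proposal E

Proposal A: 10×1 + 8×4 + 11×3 + 11×2 + 11×3 = 130
Proposal B: 10×2 + 8×1 + 11×1 + 11×5 + 11×4 = 138
Proposal C: 10×5 + 8×5 + 11×2 + 11×4 + 11×2 = 178
Proposal D: 10×3 + 8×2 + 11×5 + 11×1 + 11×1 = 123
Proposal E: 10×4 + 8×3 + 11×4 + 11×3 + 11×5 = 196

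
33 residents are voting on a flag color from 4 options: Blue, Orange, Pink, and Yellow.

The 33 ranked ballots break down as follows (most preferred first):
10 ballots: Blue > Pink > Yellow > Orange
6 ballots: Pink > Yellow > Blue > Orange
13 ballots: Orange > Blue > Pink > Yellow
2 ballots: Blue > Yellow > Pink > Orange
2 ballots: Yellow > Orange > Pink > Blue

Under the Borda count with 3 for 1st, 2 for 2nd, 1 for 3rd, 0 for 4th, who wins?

Blue

Blue: 10×3 + 6×1 + 13×2 + 2×3 + 2×0 = 68
Orange: 10×0 + 6×0 + 13×3 + 2×0 + 2×2 = 43
Pink: 10×2 + 6×3 + 13×1 + 2×1 + 2×1 = 55
Yellow: 10×1 + 6×2 + 13×0 + 2×2 + 2×3 = 32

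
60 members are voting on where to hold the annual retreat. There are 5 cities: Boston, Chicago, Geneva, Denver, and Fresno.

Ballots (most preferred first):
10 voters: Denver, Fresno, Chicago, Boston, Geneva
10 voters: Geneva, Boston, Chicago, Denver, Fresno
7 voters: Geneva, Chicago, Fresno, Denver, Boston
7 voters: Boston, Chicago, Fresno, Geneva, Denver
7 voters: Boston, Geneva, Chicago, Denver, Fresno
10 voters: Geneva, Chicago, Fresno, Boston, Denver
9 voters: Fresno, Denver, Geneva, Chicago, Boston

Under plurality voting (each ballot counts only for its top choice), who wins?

Geneva

First-place votes: Boston 14, Chicago 0, Geneva 27, Denver 10, Fresno 9.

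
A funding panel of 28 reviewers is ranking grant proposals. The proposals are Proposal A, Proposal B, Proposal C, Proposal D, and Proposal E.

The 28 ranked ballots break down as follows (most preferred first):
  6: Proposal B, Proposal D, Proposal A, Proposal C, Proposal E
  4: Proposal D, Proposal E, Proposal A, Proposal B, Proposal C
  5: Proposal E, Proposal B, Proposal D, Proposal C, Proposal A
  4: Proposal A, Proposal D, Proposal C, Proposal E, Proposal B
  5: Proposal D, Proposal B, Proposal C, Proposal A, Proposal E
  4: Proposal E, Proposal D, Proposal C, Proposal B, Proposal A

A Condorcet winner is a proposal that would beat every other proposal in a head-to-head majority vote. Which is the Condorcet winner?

Proposal D vs Proposal A: 24–4
Proposal D vs Proposal B: 17–11
Proposal D vs Proposal C: 28–0
Proposal D vs Proposal E: 19–9
Proposal D beats every other proposal.

Proposal D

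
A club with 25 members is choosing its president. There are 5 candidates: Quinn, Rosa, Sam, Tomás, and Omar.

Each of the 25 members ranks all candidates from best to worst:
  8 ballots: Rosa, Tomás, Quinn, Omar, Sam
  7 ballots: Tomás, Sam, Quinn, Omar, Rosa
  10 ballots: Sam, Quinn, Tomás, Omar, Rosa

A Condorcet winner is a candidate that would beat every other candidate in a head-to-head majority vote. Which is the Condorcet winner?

Tomás

Tomás vs Quinn: 15–10
Tomás vs Rosa: 17–8
Tomás vs Sam: 15–10
Tomás vs Omar: 25–0
Tomás beats every other candidate.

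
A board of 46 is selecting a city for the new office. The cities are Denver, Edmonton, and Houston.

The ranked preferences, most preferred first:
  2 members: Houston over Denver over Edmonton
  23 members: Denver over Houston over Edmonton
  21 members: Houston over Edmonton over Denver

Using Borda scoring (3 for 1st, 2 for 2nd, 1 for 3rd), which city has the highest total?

Denver: 2×2 + 23×3 + 21×1 = 94
Edmonton: 2×1 + 23×1 + 21×2 = 67
Houston: 2×3 + 23×2 + 21×3 = 115

Houston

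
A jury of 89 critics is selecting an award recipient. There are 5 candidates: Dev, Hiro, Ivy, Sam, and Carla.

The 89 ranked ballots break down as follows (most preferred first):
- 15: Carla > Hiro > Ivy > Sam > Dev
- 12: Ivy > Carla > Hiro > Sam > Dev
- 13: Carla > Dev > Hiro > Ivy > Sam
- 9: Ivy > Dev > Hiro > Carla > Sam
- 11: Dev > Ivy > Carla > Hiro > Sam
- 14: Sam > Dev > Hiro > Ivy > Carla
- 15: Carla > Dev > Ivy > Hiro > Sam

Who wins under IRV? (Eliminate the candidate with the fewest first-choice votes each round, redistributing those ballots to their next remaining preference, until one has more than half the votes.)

Round 1: Dev 11, Hiro 0, Ivy 21, Sam 14, Carla 43. Hiro eliminated.
Round 2: Dev 11, Ivy 21, Sam 14, Carla 43. Dev eliminated.
Round 3: Ivy 32, Sam 14, Carla 43. Sam eliminated.
Round 4: Ivy 46, Carla 43. Ivy has a majority (≥45).

Ivy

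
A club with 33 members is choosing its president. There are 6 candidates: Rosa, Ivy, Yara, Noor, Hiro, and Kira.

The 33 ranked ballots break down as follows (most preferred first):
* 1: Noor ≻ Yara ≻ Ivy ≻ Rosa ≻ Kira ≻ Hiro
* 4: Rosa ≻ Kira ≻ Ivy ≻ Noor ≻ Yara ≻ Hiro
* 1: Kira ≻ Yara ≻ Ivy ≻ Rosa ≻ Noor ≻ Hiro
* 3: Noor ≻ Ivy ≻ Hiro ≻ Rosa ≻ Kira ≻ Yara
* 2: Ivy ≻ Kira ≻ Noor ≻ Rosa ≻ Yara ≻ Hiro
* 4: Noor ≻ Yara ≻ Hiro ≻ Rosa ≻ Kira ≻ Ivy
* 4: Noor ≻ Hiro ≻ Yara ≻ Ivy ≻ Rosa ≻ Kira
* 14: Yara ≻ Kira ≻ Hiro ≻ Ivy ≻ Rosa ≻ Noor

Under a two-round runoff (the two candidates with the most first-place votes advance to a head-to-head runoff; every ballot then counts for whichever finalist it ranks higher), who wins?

Round 1 first-place votes: Rosa 4, Ivy 2, Yara 14, Noor 12, Hiro 0, Kira 1. Yara and Noor advance.
Runoff: Yara is ranked above Noor on 15 ballots, Noor above Yara on 18.

Noor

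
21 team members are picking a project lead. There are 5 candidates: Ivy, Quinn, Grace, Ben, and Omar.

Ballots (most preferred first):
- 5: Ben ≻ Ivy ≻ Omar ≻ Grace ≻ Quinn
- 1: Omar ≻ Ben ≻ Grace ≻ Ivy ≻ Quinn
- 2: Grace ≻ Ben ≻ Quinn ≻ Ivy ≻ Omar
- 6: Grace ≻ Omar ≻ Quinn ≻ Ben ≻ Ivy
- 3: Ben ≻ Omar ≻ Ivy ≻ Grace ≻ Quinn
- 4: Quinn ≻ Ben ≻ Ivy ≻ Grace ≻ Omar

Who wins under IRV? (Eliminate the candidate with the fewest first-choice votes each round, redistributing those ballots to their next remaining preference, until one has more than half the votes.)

Round 1: Ivy 0, Quinn 4, Grace 8, Ben 8, Omar 1. Ivy eliminated.
Round 2: Quinn 4, Grace 8, Ben 8, Omar 1. Omar eliminated.
Round 3: Quinn 4, Grace 8, Ben 9. Quinn eliminated.
Round 4: Grace 8, Ben 13. Ben has a majority (≥11).

Ben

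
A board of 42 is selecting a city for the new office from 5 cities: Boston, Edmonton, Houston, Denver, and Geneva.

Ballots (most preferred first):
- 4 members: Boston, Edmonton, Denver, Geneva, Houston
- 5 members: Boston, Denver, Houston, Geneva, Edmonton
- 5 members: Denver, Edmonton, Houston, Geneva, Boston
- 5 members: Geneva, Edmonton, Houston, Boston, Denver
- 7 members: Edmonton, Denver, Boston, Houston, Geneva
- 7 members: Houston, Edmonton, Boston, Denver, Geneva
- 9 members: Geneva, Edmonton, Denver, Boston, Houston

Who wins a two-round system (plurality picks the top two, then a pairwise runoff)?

Round 1 first-place votes: Boston 9, Edmonton 7, Houston 7, Denver 5, Geneva 14. Geneva and Boston advance.
Runoff: Geneva is ranked above Boston on 19 ballots, Boston above Geneva on 23.

Boston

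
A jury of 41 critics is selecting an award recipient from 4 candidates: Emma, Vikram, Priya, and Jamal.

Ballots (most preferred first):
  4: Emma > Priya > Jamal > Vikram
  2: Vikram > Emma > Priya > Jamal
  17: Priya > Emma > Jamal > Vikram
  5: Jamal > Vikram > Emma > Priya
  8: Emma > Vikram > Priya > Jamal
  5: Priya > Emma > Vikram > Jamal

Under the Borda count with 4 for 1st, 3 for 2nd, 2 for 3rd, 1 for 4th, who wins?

Emma

Emma: 4×4 + 2×3 + 17×3 + 5×2 + 8×4 + 5×3 = 130
Vikram: 4×1 + 2×4 + 17×1 + 5×3 + 8×3 + 5×2 = 78
Priya: 4×3 + 2×2 + 17×4 + 5×1 + 8×2 + 5×4 = 125
Jamal: 4×2 + 2×1 + 17×2 + 5×4 + 8×1 + 5×1 = 77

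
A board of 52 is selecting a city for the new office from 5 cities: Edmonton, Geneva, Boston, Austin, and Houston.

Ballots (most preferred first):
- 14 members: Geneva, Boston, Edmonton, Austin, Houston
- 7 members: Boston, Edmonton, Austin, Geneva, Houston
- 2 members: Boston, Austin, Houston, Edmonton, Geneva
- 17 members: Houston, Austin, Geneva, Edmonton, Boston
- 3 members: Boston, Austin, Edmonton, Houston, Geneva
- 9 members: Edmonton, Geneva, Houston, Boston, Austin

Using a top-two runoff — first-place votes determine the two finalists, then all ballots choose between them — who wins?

Round 1 first-place votes: Edmonton 9, Geneva 14, Boston 12, Austin 0, Houston 17. Houston and Geneva advance.
Runoff: Houston is ranked above Geneva on 22 ballots, Geneva above Houston on 30.

Geneva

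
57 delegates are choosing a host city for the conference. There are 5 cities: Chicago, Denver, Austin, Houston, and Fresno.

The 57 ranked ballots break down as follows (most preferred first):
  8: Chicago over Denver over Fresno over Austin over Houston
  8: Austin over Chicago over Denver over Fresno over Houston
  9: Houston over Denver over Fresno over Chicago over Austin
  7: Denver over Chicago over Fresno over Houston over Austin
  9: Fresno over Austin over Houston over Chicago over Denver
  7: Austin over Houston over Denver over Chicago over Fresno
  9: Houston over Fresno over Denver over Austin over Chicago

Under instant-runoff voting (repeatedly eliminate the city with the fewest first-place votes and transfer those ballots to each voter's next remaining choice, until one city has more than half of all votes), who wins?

Austin

Round 1: Chicago 8, Denver 7, Austin 15, Houston 18, Fresno 9. Denver eliminated.
Round 2: Chicago 15, Austin 15, Houston 18, Fresno 9. Fresno eliminated.
Round 3: Chicago 15, Austin 24, Houston 18. Chicago eliminated.
Round 4: Austin 32, Houston 25. Austin has a majority (≥29).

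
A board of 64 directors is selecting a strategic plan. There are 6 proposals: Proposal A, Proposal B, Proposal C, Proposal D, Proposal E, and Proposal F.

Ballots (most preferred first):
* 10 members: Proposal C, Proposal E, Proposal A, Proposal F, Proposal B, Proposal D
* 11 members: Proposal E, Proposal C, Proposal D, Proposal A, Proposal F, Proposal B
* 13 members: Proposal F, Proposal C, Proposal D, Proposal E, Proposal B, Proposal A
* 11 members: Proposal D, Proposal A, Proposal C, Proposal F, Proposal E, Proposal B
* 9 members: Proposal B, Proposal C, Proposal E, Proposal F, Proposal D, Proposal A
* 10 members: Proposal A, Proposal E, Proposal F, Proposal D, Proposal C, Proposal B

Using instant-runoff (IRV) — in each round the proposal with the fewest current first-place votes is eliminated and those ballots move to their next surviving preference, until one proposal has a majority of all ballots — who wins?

Proposal C

Round 1: Proposal A 10, Proposal B 9, Proposal C 10, Proposal D 11, Proposal E 11, Proposal F 13. Proposal B eliminated.
Round 2: Proposal A 10, Proposal C 19, Proposal D 11, Proposal E 11, Proposal F 13. Proposal A eliminated.
Round 3: Proposal C 19, Proposal D 11, Proposal E 21, Proposal F 13. Proposal D eliminated.
Round 4: Proposal C 30, Proposal E 21, Proposal F 13. Proposal F eliminated.
Round 5: Proposal C 43, Proposal E 21. Proposal C has a majority (≥33).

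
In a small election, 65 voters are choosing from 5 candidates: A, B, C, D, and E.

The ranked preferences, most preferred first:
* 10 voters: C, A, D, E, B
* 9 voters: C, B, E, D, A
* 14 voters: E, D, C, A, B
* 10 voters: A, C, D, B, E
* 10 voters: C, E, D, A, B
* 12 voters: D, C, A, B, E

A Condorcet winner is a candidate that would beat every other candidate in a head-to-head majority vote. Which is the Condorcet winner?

C vs A: 55–10
C vs B: 65–0
C vs D: 39–26
C vs E: 51–14
C beats every other candidate.

C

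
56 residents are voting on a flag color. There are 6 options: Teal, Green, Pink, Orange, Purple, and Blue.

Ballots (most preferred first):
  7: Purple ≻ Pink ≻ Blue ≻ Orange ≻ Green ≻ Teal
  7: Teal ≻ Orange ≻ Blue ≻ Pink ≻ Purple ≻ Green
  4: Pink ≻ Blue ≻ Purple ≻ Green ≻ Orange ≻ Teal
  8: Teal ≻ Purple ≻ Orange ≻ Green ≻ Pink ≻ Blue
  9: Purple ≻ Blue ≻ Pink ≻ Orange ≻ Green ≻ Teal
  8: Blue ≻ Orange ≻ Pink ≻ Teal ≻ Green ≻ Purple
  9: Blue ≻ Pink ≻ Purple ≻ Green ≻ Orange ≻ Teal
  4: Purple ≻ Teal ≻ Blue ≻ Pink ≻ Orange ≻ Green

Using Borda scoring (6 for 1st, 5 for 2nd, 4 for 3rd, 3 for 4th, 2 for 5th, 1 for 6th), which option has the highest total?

Teal: 7×1 + 7×6 + 4×1 + 8×6 + 9×1 + 8×3 + 9×1 + 4×5 = 163
Green: 7×2 + 7×1 + 4×3 + 8×3 + 9×2 + 8×2 + 9×3 + 4×1 = 122
Pink: 7×5 + 7×3 + 4×6 + 8×2 + 9×4 + 8×4 + 9×5 + 4×3 = 221
Orange: 7×3 + 7×5 + 4×2 + 8×4 + 9×3 + 8×5 + 9×2 + 4×2 = 189
Purple: 7×6 + 7×2 + 4×4 + 8×5 + 9×6 + 8×1 + 9×4 + 4×6 = 234
Blue: 7×4 + 7×4 + 4×5 + 8×1 + 9×5 + 8×6 + 9×6 + 4×4 = 247

Blue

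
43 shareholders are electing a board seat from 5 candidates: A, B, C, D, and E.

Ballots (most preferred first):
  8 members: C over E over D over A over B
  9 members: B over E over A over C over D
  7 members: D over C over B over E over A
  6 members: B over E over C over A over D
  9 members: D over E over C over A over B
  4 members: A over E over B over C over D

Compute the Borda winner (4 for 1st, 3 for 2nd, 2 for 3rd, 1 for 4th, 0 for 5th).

E

A: 8×1 + 9×2 + 7×0 + 6×1 + 9×1 + 4×4 = 57
B: 8×0 + 9×4 + 7×2 + 6×4 + 9×0 + 4×2 = 82
C: 8×4 + 9×1 + 7×3 + 6×2 + 9×2 + 4×1 = 96
D: 8×2 + 9×0 + 7×4 + 6×0 + 9×4 + 4×0 = 80
E: 8×3 + 9×3 + 7×1 + 6×3 + 9×3 + 4×3 = 115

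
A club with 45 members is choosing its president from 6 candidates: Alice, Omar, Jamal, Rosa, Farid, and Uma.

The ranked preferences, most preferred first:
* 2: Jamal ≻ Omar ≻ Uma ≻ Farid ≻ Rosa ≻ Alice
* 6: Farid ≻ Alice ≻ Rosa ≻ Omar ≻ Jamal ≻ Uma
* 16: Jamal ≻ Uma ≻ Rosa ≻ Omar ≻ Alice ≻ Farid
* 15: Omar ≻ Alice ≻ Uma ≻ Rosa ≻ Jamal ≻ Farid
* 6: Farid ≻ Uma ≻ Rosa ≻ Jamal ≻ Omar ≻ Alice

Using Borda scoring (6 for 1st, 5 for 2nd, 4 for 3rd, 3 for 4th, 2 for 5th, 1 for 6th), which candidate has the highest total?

Alice: 2×1 + 6×5 + 16×2 + 15×5 + 6×1 = 145
Omar: 2×5 + 6×3 + 16×3 + 15×6 + 6×2 = 178
Jamal: 2×6 + 6×2 + 16×6 + 15×2 + 6×3 = 168
Rosa: 2×2 + 6×4 + 16×4 + 15×3 + 6×4 = 161
Farid: 2×3 + 6×6 + 16×1 + 15×1 + 6×6 = 109
Uma: 2×4 + 6×1 + 16×5 + 15×4 + 6×5 = 184

Uma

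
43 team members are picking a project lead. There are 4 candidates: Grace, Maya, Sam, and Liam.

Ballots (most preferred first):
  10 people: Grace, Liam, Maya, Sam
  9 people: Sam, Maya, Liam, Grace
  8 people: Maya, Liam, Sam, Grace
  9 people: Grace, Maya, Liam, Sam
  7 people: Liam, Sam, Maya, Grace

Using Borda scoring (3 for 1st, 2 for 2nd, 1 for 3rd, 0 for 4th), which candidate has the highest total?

Grace: 10×3 + 9×0 + 8×0 + 9×3 + 7×0 = 57
Maya: 10×1 + 9×2 + 8×3 + 9×2 + 7×1 = 77
Sam: 10×0 + 9×3 + 8×1 + 9×0 + 7×2 = 49
Liam: 10×2 + 9×1 + 8×2 + 9×1 + 7×3 = 75

Maya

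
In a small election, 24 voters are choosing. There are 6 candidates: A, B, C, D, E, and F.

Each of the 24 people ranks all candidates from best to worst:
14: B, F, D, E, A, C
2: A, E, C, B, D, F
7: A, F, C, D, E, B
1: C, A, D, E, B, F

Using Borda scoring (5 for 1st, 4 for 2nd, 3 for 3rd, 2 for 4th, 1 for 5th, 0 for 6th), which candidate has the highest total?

F

A: 14×1 + 2×5 + 7×5 + 1×4 = 63
B: 14×5 + 2×2 + 7×0 + 1×1 = 75
C: 14×0 + 2×3 + 7×3 + 1×5 = 32
D: 14×3 + 2×1 + 7×2 + 1×3 = 61
E: 14×2 + 2×4 + 7×1 + 1×2 = 45
F: 14×4 + 2×0 + 7×4 + 1×0 = 84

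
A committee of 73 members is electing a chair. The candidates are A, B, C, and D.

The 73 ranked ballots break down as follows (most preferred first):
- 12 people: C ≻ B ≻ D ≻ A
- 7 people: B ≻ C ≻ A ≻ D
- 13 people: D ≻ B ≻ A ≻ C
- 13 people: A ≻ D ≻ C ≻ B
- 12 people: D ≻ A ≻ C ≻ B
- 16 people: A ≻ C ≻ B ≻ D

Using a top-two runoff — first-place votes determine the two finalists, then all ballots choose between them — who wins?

Round 1 first-place votes: A 29, B 7, C 12, D 25. A and D advance.
Runoff: A is ranked above D on 36 ballots, D above A on 37.

D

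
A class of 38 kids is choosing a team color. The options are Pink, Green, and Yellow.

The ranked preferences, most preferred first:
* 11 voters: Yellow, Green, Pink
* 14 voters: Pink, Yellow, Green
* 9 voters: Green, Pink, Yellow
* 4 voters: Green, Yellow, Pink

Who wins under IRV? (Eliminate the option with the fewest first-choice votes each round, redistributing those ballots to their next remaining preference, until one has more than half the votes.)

Green

Round 1: Pink 14, Green 13, Yellow 11. Yellow eliminated.
Round 2: Pink 14, Green 24. Green has a majority (≥20).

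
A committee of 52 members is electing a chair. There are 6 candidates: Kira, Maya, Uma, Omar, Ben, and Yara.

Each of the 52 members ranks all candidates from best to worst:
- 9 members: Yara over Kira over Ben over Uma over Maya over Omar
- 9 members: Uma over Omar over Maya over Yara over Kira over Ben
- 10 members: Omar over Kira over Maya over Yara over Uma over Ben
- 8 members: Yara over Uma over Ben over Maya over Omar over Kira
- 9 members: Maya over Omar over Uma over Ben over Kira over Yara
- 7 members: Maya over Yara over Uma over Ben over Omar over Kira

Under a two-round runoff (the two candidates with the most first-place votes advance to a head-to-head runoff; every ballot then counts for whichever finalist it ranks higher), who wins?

Round 1 first-place votes: Kira 0, Maya 16, Uma 9, Omar 10, Ben 0, Yara 17. Yara and Maya advance.
Runoff: Yara is ranked above Maya on 17 ballots, Maya above Yara on 35.

Maya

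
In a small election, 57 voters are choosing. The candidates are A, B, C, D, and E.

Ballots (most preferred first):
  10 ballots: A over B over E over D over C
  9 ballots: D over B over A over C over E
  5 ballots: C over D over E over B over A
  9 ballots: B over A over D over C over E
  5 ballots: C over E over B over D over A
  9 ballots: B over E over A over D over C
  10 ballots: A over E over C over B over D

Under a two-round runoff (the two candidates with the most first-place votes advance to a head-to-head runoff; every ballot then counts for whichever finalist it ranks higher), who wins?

B

Round 1 first-place votes: A 20, B 18, C 10, D 9, E 0. A and B advance.
Runoff: A is ranked above B on 20 ballots, B above A on 37.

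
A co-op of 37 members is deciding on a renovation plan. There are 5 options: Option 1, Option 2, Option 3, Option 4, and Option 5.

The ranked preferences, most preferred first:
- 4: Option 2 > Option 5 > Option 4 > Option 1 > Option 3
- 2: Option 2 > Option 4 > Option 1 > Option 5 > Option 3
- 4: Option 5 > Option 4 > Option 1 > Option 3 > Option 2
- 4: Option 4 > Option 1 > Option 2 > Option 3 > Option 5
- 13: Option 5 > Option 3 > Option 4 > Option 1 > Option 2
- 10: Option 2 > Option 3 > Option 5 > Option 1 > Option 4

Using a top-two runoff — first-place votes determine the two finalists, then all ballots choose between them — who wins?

Option 2

Round 1 first-place votes: Option 1 0, Option 2 16, Option 3 0, Option 4 4, Option 5 17. Option 5 and Option 2 advance.
Runoff: Option 5 is ranked above Option 2 on 17 ballots, Option 2 above Option 5 on 20.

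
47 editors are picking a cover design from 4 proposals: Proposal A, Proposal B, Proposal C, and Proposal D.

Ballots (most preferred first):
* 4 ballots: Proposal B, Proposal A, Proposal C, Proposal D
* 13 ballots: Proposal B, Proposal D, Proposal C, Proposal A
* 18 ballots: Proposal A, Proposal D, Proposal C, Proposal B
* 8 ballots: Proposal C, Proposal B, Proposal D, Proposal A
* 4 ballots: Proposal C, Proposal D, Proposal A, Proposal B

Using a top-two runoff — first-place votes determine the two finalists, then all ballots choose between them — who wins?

Round 1 first-place votes: Proposal A 18, Proposal B 17, Proposal C 12, Proposal D 0. Proposal A and Proposal B advance.
Runoff: Proposal A is ranked above Proposal B on 22 ballots, Proposal B above Proposal A on 25.

Proposal B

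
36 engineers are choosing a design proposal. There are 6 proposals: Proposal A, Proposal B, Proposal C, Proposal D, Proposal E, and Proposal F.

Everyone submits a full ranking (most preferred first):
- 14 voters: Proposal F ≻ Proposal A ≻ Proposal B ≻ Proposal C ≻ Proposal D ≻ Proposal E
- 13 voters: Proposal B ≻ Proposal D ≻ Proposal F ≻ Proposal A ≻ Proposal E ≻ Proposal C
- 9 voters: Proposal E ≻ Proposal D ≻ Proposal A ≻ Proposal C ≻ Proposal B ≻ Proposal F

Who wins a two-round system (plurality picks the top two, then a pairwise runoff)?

Round 1 first-place votes: Proposal A 0, Proposal B 13, Proposal C 0, Proposal D 0, Proposal E 9, Proposal F 14. Proposal F and Proposal B advance.
Runoff: Proposal F is ranked above Proposal B on 14 ballots, Proposal B above Proposal F on 22.

Proposal B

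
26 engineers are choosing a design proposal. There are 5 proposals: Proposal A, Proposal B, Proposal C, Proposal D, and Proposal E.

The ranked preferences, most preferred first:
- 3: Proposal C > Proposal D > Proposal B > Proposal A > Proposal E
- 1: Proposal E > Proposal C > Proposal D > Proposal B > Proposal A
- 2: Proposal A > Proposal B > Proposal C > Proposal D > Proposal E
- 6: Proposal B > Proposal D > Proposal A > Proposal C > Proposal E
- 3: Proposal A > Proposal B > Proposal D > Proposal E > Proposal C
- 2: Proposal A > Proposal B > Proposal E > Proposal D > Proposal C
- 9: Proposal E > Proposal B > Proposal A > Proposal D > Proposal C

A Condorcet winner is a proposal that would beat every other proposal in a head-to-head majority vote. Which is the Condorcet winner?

Proposal B vs Proposal A: 19–7
Proposal B vs Proposal C: 22–4
Proposal B vs Proposal D: 22–4
Proposal B vs Proposal E: 16–10
Proposal B beats every other proposal.

Proposal B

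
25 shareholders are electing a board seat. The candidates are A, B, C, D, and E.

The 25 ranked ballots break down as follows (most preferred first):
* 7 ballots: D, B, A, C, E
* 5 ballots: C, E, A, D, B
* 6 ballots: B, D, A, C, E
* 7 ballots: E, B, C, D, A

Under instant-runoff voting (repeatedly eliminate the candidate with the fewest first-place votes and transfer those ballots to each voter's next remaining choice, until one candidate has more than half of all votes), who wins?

Round 1: A 0, B 6, C 5, D 7, E 7. A eliminated.
Round 2: B 6, C 5, D 7, E 7. C eliminated.
Round 3: B 6, D 7, E 12. B eliminated.
Round 4: D 13, E 12. D has a majority (≥13).

D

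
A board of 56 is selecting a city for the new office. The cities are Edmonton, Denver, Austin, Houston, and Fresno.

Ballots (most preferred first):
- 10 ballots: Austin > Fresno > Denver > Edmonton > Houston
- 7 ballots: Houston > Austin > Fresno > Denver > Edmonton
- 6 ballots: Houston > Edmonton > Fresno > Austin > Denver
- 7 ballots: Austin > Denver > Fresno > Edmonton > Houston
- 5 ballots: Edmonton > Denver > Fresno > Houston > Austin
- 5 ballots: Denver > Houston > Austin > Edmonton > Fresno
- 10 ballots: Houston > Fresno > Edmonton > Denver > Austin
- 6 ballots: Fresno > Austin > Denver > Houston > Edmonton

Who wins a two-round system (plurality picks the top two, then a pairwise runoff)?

Houston

Round 1 first-place votes: Edmonton 5, Denver 5, Austin 17, Houston 23, Fresno 6. Houston and Austin advance.
Runoff: Houston is ranked above Austin on 33 ballots, Austin above Houston on 23.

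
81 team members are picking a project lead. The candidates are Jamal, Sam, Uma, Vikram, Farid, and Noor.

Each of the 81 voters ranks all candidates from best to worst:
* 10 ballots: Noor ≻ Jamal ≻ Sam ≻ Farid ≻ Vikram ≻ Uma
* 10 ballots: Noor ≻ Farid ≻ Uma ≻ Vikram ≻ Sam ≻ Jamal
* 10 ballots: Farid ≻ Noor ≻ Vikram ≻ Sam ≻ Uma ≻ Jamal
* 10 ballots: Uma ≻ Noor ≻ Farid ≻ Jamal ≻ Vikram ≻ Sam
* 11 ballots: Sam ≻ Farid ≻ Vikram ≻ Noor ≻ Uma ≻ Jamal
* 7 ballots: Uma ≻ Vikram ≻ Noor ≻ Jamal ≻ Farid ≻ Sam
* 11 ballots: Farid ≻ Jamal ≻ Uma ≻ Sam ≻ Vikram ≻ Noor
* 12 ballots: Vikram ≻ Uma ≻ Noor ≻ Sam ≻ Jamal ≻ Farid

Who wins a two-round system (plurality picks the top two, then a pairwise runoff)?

Noor

Round 1 first-place votes: Jamal 0, Sam 11, Uma 17, Vikram 12, Farid 21, Noor 20. Farid and Noor advance.
Runoff: Farid is ranked above Noor on 32 ballots, Noor above Farid on 49.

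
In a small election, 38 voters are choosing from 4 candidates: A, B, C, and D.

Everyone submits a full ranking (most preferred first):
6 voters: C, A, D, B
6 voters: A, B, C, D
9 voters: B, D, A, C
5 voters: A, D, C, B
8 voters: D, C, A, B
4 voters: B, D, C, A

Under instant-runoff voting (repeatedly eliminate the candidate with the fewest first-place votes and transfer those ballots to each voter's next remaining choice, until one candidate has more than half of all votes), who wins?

A

Round 1: A 11, B 13, C 6, D 8. C eliminated.
Round 2: A 17, B 13, D 8. D eliminated.
Round 3: A 25, B 13. A has a majority (≥20).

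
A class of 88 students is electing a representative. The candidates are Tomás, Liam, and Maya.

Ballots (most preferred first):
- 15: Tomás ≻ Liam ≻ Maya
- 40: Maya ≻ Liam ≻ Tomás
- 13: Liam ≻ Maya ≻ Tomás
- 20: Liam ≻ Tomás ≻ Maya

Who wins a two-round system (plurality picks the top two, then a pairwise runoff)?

Liam

Round 1 first-place votes: Tomás 15, Liam 33, Maya 40. Maya and Liam advance.
Runoff: Maya is ranked above Liam on 40 ballots, Liam above Maya on 48.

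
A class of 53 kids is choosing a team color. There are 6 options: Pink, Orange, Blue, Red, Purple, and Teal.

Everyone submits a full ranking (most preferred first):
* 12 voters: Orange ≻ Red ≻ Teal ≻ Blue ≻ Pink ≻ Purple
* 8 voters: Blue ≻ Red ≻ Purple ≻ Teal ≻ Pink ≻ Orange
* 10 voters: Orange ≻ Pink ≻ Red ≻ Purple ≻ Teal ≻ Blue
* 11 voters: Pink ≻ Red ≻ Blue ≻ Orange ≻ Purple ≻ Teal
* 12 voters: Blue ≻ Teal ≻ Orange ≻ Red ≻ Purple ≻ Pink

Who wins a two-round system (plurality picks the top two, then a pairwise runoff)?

Blue

Round 1 first-place votes: Pink 11, Orange 22, Blue 20, Red 0, Purple 0, Teal 0. Orange and Blue advance.
Runoff: Orange is ranked above Blue on 22 ballots, Blue above Orange on 31.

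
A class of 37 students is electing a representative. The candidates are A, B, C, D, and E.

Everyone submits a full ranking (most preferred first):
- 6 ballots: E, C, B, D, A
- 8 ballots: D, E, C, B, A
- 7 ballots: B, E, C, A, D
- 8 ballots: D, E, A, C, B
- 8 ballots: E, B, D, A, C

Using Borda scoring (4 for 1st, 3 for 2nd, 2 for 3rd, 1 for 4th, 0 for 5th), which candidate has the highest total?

E

A: 6×0 + 8×0 + 7×1 + 8×2 + 8×1 = 31
B: 6×2 + 8×1 + 7×4 + 8×0 + 8×3 = 72
C: 6×3 + 8×2 + 7×2 + 8×1 + 8×0 = 56
D: 6×1 + 8×4 + 7×0 + 8×4 + 8×2 = 86
E: 6×4 + 8×3 + 7×3 + 8×3 + 8×4 = 125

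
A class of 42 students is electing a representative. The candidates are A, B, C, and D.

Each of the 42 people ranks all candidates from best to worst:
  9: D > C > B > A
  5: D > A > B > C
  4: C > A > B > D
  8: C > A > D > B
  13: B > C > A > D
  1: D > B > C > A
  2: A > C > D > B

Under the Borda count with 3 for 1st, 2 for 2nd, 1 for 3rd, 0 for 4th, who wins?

A: 9×0 + 5×2 + 4×2 + 8×2 + 13×1 + 1×0 + 2×3 = 53
B: 9×1 + 5×1 + 4×1 + 8×0 + 13×3 + 1×2 + 2×0 = 59
C: 9×2 + 5×0 + 4×3 + 8×3 + 13×2 + 1×1 + 2×2 = 85
D: 9×3 + 5×3 + 4×0 + 8×1 + 13×0 + 1×3 + 2×1 = 55

C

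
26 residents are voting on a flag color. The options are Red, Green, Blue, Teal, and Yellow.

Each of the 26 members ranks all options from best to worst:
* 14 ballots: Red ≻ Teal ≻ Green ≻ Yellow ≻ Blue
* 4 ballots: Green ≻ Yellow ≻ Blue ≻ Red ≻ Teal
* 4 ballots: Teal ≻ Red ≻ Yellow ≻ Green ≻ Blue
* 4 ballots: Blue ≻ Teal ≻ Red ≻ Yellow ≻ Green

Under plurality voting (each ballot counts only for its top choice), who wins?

First-place votes: Red 14, Green 4, Blue 4, Teal 4, Yellow 0.

Red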